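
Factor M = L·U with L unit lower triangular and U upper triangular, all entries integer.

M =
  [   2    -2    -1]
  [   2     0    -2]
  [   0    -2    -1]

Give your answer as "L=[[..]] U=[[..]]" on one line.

  r1 -= 1·r0 → [0,2,-1]
  r2 -= 0·r0 → [0,-2,-1]
  r2 -= -1·r1 → [0,0,-2]

L=[[1,0,0],[1,1,0],[0,-1,1]] U=[[2,-2,-1],[0,2,-1],[0,0,-2]]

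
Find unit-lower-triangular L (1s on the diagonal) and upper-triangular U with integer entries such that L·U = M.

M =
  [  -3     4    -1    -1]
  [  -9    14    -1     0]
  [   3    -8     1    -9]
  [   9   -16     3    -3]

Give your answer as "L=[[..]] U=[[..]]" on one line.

L=[[1,0,0,0],[3,1,0,0],[-1,-2,1,0],[-3,-2,1,1]] U=[[-3,4,-1,-1],[0,2,2,3],[0,0,4,-4],[0,0,0,4]]

  row1 -= 3·row0 → [0,2,2,3]
  row2 -= -1·row0 → [0,-4,0,-10]
  row3 -= -3·row0 → [0,-4,0,-6]
  row2 -= -2·row1 → [0,0,4,-4]
  row3 -= -2·row1 → [0,0,4,0]
  row3 -= 1·row2 → [0,0,0,4]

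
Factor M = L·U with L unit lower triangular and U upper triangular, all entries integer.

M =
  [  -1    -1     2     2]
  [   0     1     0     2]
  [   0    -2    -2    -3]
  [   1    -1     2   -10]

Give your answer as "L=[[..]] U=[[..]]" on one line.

  r1 -= 0·r0 → [0,1,0,2]
  r2 -= 0·r0 → [0,-2,-2,-3]
  r3 -= -1·r0 → [0,-2,4,-8]
  r2 -= -2·r1 → [0,0,-2,1]
  r3 -= -2·r1 → [0,0,4,-4]
  r3 -= -2·r2 → [0,0,0,-2]

L=[[1,0,0,0],[0,1,0,0],[0,-2,1,0],[-1,-2,-2,1]] U=[[-1,-1,2,2],[0,1,0,2],[0,0,-2,1],[0,0,0,-2]]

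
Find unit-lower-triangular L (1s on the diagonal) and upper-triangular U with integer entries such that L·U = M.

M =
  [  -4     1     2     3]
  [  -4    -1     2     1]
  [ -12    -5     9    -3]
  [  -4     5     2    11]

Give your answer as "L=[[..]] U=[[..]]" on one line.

  r1 -= 1·r0 → [0,-2,0,-2]
  r2 -= 3·r0 → [0,-8,3,-12]
  r3 -= 1·r0 → [0,4,0,8]
  r2 -= 4·r1 → [0,0,3,-4]
  r3 -= -2·r1 → [0,0,0,4]
  r3 -= 0·r2 → [0,0,0,4]

L=[[1,0,0,0],[1,1,0,0],[3,4,1,0],[1,-2,0,1]] U=[[-4,1,2,3],[0,-2,0,-2],[0,0,3,-4],[0,0,0,4]]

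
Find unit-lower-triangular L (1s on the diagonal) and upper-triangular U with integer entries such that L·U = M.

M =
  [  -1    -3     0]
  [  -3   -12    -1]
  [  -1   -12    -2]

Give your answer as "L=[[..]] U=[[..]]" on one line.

L=[[1,0,0],[3,1,0],[1,3,1]] U=[[-1,-3,0],[0,-3,-1],[0,0,1]]

  R1 -= 3·R0 → [0,-3,-1]
  R2 -= 1·R0 → [0,-9,-2]
  R2 -= 3·R1 → [0,0,1]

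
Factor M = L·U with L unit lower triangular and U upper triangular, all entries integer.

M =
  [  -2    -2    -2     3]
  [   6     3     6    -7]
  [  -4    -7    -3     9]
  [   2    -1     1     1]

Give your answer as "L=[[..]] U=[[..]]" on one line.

  R1 -= -3·R0 → [0,-3,0,2]
  R2 -= 2·R0 → [0,-3,1,3]
  R3 -= -1·R0 → [0,-3,-1,4]
  R2 -= 1·R1 → [0,0,1,1]
  R3 -= 1·R1 → [0,0,-1,2]
  R3 -= -1·R2 → [0,0,0,3]

L=[[1,0,0,0],[-3,1,0,0],[2,1,1,0],[-1,1,-1,1]] U=[[-2,-2,-2,3],[0,-3,0,2],[0,0,1,1],[0,0,0,3]]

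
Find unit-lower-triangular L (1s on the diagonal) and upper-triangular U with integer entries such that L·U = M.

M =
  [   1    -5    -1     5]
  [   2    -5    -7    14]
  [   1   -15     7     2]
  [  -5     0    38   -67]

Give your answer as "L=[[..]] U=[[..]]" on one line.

L=[[1,0,0,0],[2,1,0,0],[1,-2,1,0],[-5,-5,-4,1]] U=[[1,-5,-1,5],[0,5,-5,4],[0,0,-2,5],[0,0,0,-2]]

  r1 -= 2·r0 → [0,5,-5,4]
  r2 -= 1·r0 → [0,-10,8,-3]
  r3 -= -5·r0 → [0,-25,33,-42]
  r2 -= -2·r1 → [0,0,-2,5]
  r3 -= -5·r1 → [0,0,8,-22]
  r3 -= -4·r2 → [0,0,0,-2]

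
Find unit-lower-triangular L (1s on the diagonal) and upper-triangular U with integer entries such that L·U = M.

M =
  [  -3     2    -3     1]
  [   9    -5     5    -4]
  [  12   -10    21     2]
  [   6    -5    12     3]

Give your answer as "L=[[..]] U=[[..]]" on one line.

  r1 -= -3·r0 → [0,1,-4,-1]
  r2 -= -4·r0 → [0,-2,9,6]
  r3 -= -2·r0 → [0,-1,6,5]
  r2 -= -2·r1 → [0,0,1,4]
  r3 -= -1·r1 → [0,0,2,4]
  r3 -= 2·r2 → [0,0,0,-4]

L=[[1,0,0,0],[-3,1,0,0],[-4,-2,1,0],[-2,-1,2,1]] U=[[-3,2,-3,1],[0,1,-4,-1],[0,0,1,4],[0,0,0,-4]]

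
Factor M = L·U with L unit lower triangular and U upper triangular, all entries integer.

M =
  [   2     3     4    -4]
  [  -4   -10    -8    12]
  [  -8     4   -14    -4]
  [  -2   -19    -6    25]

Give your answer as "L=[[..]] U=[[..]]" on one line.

  R1 -= -2·R0 → [0,-4,0,4]
  R2 -= -4·R0 → [0,16,2,-20]
  R3 -= -1·R0 → [0,-16,-2,21]
  R2 -= -4·R1 → [0,0,2,-4]
  R3 -= 4·R1 → [0,0,-2,5]
  R3 -= -1·R2 → [0,0,0,1]

L=[[1,0,0,0],[-2,1,0,0],[-4,-4,1,0],[-1,4,-1,1]] U=[[2,3,4,-4],[0,-4,0,4],[0,0,2,-4],[0,0,0,1]]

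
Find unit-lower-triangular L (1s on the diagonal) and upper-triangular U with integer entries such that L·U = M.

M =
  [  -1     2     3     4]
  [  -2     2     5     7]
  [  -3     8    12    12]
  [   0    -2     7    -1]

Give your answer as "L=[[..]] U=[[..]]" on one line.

L=[[1,0,0,0],[2,1,0,0],[3,-1,1,0],[0,1,4,1]] U=[[-1,2,3,4],[0,-2,-1,-1],[0,0,2,-1],[0,0,0,4]]

  row1 -= 2·row0 → [0,-2,-1,-1]
  row2 -= 3·row0 → [0,2,3,0]
  row3 -= 0·row0 → [0,-2,7,-1]
  row2 -= -1·row1 → [0,0,2,-1]
  row3 -= 1·row1 → [0,0,8,0]
  row3 -= 4·row2 → [0,0,0,4]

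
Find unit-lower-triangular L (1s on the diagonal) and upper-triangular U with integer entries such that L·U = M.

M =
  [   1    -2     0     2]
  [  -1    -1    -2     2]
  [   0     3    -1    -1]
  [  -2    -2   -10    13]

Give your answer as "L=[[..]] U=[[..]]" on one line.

L=[[1,0,0,0],[-1,1,0,0],[0,-1,1,0],[-2,2,2,1]] U=[[1,-2,0,2],[0,-3,-2,4],[0,0,-3,3],[0,0,0,3]]

  R1 -= -1·R0 → [0,-3,-2,4]
  R2 -= 0·R0 → [0,3,-1,-1]
  R3 -= -2·R0 → [0,-6,-10,17]
  R2 -= -1·R1 → [0,0,-3,3]
  R3 -= 2·R1 → [0,0,-6,9]
  R3 -= 2·R2 → [0,0,0,3]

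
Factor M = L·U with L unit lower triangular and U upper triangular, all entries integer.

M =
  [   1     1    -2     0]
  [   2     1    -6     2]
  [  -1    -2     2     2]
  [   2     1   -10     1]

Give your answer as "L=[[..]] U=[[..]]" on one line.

  R1 -= 2·R0 → [0,-1,-2,2]
  R2 -= -1·R0 → [0,-1,0,2]
  R3 -= 2·R0 → [0,-1,-6,1]
  R2 -= 1·R1 → [0,0,2,0]
  R3 -= 1·R1 → [0,0,-4,-1]
  R3 -= -2·R2 → [0,0,0,-1]

L=[[1,0,0,0],[2,1,0,0],[-1,1,1,0],[2,1,-2,1]] U=[[1,1,-2,0],[0,-1,-2,2],[0,0,2,0],[0,0,0,-1]]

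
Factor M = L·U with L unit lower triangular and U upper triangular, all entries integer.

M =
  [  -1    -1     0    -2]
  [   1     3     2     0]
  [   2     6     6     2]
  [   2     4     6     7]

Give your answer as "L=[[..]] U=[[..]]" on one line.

  R1 -= -1·R0 → [0,2,2,-2]
  R2 -= -2·R0 → [0,4,6,-2]
  R3 -= -2·R0 → [0,2,6,3]
  R2 -= 2·R1 → [0,0,2,2]
  R3 -= 1·R1 → [0,0,4,5]
  R3 -= 2·R2 → [0,0,0,1]

L=[[1,0,0,0],[-1,1,0,0],[-2,2,1,0],[-2,1,2,1]] U=[[-1,-1,0,-2],[0,2,2,-2],[0,0,2,2],[0,0,0,1]]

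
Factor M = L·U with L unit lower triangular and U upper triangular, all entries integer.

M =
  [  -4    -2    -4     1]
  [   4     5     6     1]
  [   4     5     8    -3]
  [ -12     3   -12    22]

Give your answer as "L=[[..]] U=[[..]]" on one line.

  R1 -= -1·R0 → [0,3,2,2]
  R2 -= -1·R0 → [0,3,4,-2]
  R3 -= 3·R0 → [0,9,0,19]
  R2 -= 1·R1 → [0,0,2,-4]
  R3 -= 3·R1 → [0,0,-6,13]
  R3 -= -3·R2 → [0,0,0,1]

L=[[1,0,0,0],[-1,1,0,0],[-1,1,1,0],[3,3,-3,1]] U=[[-4,-2,-4,1],[0,3,2,2],[0,0,2,-4],[0,0,0,1]]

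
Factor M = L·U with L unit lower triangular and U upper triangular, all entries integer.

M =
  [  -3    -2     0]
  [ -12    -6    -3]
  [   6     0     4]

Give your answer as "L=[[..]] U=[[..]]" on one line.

  row1 -= 4·row0 → [0,2,-3]
  row2 -= -2·row0 → [0,-4,4]
  row2 -= -2·row1 → [0,0,-2]

L=[[1,0,0],[4,1,0],[-2,-2,1]] U=[[-3,-2,0],[0,2,-3],[0,0,-2]]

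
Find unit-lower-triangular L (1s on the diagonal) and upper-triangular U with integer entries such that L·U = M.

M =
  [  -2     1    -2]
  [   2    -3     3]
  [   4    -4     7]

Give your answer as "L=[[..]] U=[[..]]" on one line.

L=[[1,0,0],[-1,1,0],[-2,1,1]] U=[[-2,1,-2],[0,-2,1],[0,0,2]]

  row1 -= -1·row0 → [0,-2,1]
  row2 -= -2·row0 → [0,-2,3]
  row2 -= 1·row1 → [0,0,2]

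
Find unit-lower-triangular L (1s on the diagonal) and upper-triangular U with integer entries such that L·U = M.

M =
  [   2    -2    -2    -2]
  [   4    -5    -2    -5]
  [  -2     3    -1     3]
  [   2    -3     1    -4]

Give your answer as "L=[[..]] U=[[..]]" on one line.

L=[[1,0,0,0],[2,1,0,0],[-1,-1,1,0],[1,1,-1,1]] U=[[2,-2,-2,-2],[0,-1,2,-1],[0,0,-1,0],[0,0,0,-1]]

  row1 -= 2·row0 → [0,-1,2,-1]
  row2 -= -1·row0 → [0,1,-3,1]
  row3 -= 1·row0 → [0,-1,3,-2]
  row2 -= -1·row1 → [0,0,-1,0]
  row3 -= 1·row1 → [0,0,1,-1]
  row3 -= -1·row2 → [0,0,0,-1]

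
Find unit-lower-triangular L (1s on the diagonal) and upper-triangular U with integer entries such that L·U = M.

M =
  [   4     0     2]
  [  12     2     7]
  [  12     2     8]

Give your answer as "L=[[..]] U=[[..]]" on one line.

  r1 -= 3·r0 → [0,2,1]
  r2 -= 3·r0 → [0,2,2]
  r2 -= 1·r1 → [0,0,1]

L=[[1,0,0],[3,1,0],[3,1,1]] U=[[4,0,2],[0,2,1],[0,0,1]]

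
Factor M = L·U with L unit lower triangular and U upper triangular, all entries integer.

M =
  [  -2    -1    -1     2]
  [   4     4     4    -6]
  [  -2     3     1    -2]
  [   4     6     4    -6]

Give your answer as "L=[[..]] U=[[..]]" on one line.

L=[[1,0,0,0],[-2,1,0,0],[1,2,1,0],[-2,2,1,1]] U=[[-2,-1,-1,2],[0,2,2,-2],[0,0,-2,0],[0,0,0,2]]

  R1 -= -2·R0 → [0,2,2,-2]
  R2 -= 1·R0 → [0,4,2,-4]
  R3 -= -2·R0 → [0,4,2,-2]
  R2 -= 2·R1 → [0,0,-2,0]
  R3 -= 2·R1 → [0,0,-2,2]
  R3 -= 1·R2 → [0,0,0,2]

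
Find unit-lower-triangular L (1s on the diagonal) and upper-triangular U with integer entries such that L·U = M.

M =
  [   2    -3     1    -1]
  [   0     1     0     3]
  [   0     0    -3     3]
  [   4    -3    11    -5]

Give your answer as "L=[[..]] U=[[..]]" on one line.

L=[[1,0,0,0],[0,1,0,0],[0,0,1,0],[2,3,-3,1]] U=[[2,-3,1,-1],[0,1,0,3],[0,0,-3,3],[0,0,0,-3]]

  row1 -= 0·row0 → [0,1,0,3]
  row2 -= 0·row0 → [0,0,-3,3]
  row3 -= 2·row0 → [0,3,9,-3]
  row2 -= 0·row1 → [0,0,-3,3]
  row3 -= 3·row1 → [0,0,9,-12]
  row3 -= -3·row2 → [0,0,0,-3]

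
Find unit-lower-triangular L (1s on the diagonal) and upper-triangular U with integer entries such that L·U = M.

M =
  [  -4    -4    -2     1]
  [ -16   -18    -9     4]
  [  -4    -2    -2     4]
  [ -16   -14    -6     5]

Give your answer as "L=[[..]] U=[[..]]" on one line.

L=[[1,0,0,0],[4,1,0,0],[1,-1,1,0],[4,-1,-1,1]] U=[[-4,-4,-2,1],[0,-2,-1,0],[0,0,-1,3],[0,0,0,4]]

  r1 -= 4·r0 → [0,-2,-1,0]
  r2 -= 1·r0 → [0,2,0,3]
  r3 -= 4·r0 → [0,2,2,1]
  r2 -= -1·r1 → [0,0,-1,3]
  r3 -= -1·r1 → [0,0,1,1]
  r3 -= -1·r2 → [0,0,0,4]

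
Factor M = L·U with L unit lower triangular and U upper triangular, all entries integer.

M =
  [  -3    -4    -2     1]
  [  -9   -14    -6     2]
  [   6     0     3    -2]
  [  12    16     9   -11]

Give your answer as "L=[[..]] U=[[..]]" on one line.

  R1 -= 3·R0 → [0,-2,0,-1]
  R2 -= -2·R0 → [0,-8,-1,0]
  R3 -= -4·R0 → [0,0,1,-7]
  R2 -= 4·R1 → [0,0,-1,4]
  R3 -= 0·R1 → [0,0,1,-7]
  R3 -= -1·R2 → [0,0,0,-3]

L=[[1,0,0,0],[3,1,0,0],[-2,4,1,0],[-4,0,-1,1]] U=[[-3,-4,-2,1],[0,-2,0,-1],[0,0,-1,4],[0,0,0,-3]]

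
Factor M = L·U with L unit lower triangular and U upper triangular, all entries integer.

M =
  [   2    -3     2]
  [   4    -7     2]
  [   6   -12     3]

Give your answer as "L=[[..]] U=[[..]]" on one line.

L=[[1,0,0],[2,1,0],[3,3,1]] U=[[2,-3,2],[0,-1,-2],[0,0,3]]

  R1 -= 2·R0 → [0,-1,-2]
  R2 -= 3·R0 → [0,-3,-3]
  R2 -= 3·R1 → [0,0,3]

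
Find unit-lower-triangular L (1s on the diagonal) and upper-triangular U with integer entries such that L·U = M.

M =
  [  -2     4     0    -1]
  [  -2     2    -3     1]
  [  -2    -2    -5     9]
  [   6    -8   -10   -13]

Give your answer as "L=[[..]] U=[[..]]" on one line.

  r1 -= 1·r0 → [0,-2,-3,2]
  r2 -= 1·r0 → [0,-6,-5,10]
  r3 -= -3·r0 → [0,4,-10,-16]
  r2 -= 3·r1 → [0,0,4,4]
  r3 -= -2·r1 → [0,0,-16,-12]
  r3 -= -4·r2 → [0,0,0,4]

L=[[1,0,0,0],[1,1,0,0],[1,3,1,0],[-3,-2,-4,1]] U=[[-2,4,0,-1],[0,-2,-3,2],[0,0,4,4],[0,0,0,4]]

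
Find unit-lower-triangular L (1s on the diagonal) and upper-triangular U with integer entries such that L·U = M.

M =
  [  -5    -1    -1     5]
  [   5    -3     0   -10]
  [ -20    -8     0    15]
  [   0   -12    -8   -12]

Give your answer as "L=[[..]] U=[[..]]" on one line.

L=[[1,0,0,0],[-1,1,0,0],[4,1,1,0],[0,3,-1,1]] U=[[-5,-1,-1,5],[0,-4,-1,-5],[0,0,5,0],[0,0,0,3]]

  r1 -= -1·r0 → [0,-4,-1,-5]
  r2 -= 4·r0 → [0,-4,4,-5]
  r3 -= 0·r0 → [0,-12,-8,-12]
  r2 -= 1·r1 → [0,0,5,0]
  r3 -= 3·r1 → [0,0,-5,3]
  r3 -= -1·r2 → [0,0,0,3]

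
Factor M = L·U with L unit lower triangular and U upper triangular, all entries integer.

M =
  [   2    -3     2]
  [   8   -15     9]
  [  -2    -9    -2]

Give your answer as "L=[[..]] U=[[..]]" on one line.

  r1 -= 4·r0 → [0,-3,1]
  r2 -= -1·r0 → [0,-12,0]
  r2 -= 4·r1 → [0,0,-4]

L=[[1,0,0],[4,1,0],[-1,4,1]] U=[[2,-3,2],[0,-3,1],[0,0,-4]]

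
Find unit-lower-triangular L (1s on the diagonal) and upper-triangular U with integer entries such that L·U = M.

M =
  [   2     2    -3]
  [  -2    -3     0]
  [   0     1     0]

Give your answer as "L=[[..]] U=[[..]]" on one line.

  R1 -= -1·R0 → [0,-1,-3]
  R2 -= 0·R0 → [0,1,0]
  R2 -= -1·R1 → [0,0,-3]

L=[[1,0,0],[-1,1,0],[0,-1,1]] U=[[2,2,-3],[0,-1,-3],[0,0,-3]]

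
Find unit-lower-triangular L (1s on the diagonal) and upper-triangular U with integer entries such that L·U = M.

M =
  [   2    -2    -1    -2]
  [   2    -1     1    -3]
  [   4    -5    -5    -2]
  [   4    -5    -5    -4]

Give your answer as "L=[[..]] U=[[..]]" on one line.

  r1 -= 1·r0 → [0,1,2,-1]
  r2 -= 2·r0 → [0,-1,-3,2]
  r3 -= 2·r0 → [0,-1,-3,0]
  r2 -= -1·r1 → [0,0,-1,1]
  r3 -= -1·r1 → [0,0,-1,-1]
  r3 -= 1·r2 → [0,0,0,-2]

L=[[1,0,0,0],[1,1,0,0],[2,-1,1,0],[2,-1,1,1]] U=[[2,-2,-1,-2],[0,1,2,-1],[0,0,-1,1],[0,0,0,-2]]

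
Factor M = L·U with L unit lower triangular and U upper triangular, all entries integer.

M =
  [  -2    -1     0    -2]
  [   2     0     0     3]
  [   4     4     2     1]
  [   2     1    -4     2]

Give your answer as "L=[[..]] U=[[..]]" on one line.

L=[[1,0,0,0],[-1,1,0,0],[-2,-2,1,0],[-1,0,-2,1]] U=[[-2,-1,0,-2],[0,-1,0,1],[0,0,2,-1],[0,0,0,-2]]

  r1 -= -1·r0 → [0,-1,0,1]
  r2 -= -2·r0 → [0,2,2,-3]
  r3 -= -1·r0 → [0,0,-4,0]
  r2 -= -2·r1 → [0,0,2,-1]
  r3 -= 0·r1 → [0,0,-4,0]
  r3 -= -2·r2 → [0,0,0,-2]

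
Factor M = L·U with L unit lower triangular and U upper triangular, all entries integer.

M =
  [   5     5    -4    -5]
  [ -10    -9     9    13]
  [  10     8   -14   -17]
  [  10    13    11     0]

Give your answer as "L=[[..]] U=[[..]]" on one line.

  row1 -= -2·row0 → [0,1,1,3]
  row2 -= 2·row0 → [0,-2,-6,-7]
  row3 -= 2·row0 → [0,3,19,10]
  row2 -= -2·row1 → [0,0,-4,-1]
  row3 -= 3·row1 → [0,0,16,1]
  row3 -= -4·row2 → [0,0,0,-3]

L=[[1,0,0,0],[-2,1,0,0],[2,-2,1,0],[2,3,-4,1]] U=[[5,5,-4,-5],[0,1,1,3],[0,0,-4,-1],[0,0,0,-3]]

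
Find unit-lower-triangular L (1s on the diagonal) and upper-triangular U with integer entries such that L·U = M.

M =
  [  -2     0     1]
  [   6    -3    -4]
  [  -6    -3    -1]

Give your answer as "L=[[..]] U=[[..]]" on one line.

L=[[1,0,0],[-3,1,0],[3,1,1]] U=[[-2,0,1],[0,-3,-1],[0,0,-3]]

  r1 -= -3·r0 → [0,-3,-1]
  r2 -= 3·r0 → [0,-3,-4]
  r2 -= 1·r1 → [0,0,-3]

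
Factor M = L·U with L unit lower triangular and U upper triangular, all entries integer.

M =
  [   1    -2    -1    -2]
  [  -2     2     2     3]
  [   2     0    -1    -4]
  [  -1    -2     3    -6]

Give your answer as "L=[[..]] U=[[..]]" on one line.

L=[[1,0,0,0],[-2,1,0,0],[2,-2,1,0],[-1,2,2,1]] U=[[1,-2,-1,-2],[0,-2,0,-1],[0,0,1,-2],[0,0,0,-2]]

  row1 -= -2·row0 → [0,-2,0,-1]
  row2 -= 2·row0 → [0,4,1,0]
  row3 -= -1·row0 → [0,-4,2,-8]
  row2 -= -2·row1 → [0,0,1,-2]
  row3 -= 2·row1 → [0,0,2,-6]
  row3 -= 2·row2 → [0,0,0,-2]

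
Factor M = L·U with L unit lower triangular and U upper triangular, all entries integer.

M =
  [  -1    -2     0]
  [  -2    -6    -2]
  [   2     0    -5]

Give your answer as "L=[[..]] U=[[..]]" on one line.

L=[[1,0,0],[2,1,0],[-2,2,1]] U=[[-1,-2,0],[0,-2,-2],[0,0,-1]]

  r1 -= 2·r0 → [0,-2,-2]
  r2 -= -2·r0 → [0,-4,-5]
  r2 -= 2·r1 → [0,0,-1]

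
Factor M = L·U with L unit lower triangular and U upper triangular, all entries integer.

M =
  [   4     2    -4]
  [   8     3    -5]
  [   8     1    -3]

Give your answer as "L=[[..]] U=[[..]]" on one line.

L=[[1,0,0],[2,1,0],[2,3,1]] U=[[4,2,-4],[0,-1,3],[0,0,-4]]

  R1 -= 2·R0 → [0,-1,3]
  R2 -= 2·R0 → [0,-3,5]
  R2 -= 3·R1 → [0,0,-4]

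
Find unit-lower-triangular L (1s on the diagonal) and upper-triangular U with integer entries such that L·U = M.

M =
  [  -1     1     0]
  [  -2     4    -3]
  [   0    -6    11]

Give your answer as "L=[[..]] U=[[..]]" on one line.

  row1 -= 2·row0 → [0,2,-3]
  row2 -= 0·row0 → [0,-6,11]
  row2 -= -3·row1 → [0,0,2]

L=[[1,0,0],[2,1,0],[0,-3,1]] U=[[-1,1,0],[0,2,-3],[0,0,2]]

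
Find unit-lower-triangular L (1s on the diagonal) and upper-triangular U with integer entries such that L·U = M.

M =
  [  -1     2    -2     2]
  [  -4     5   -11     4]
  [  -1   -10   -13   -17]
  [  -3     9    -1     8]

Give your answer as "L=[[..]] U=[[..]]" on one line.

  r1 -= 4·r0 → [0,-3,-3,-4]
  r2 -= 1·r0 → [0,-12,-11,-19]
  r3 -= 3·r0 → [0,3,5,2]
  r2 -= 4·r1 → [0,0,1,-3]
  r3 -= -1·r1 → [0,0,2,-2]
  r3 -= 2·r2 → [0,0,0,4]

L=[[1,0,0,0],[4,1,0,0],[1,4,1,0],[3,-1,2,1]] U=[[-1,2,-2,2],[0,-3,-3,-4],[0,0,1,-3],[0,0,0,4]]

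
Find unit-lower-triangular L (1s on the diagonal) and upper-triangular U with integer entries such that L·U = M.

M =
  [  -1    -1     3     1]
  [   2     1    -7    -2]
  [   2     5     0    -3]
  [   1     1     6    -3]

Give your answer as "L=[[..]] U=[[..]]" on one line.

  R1 -= -2·R0 → [0,-1,-1,0]
  R2 -= -2·R0 → [0,3,6,-1]
  R3 -= -1·R0 → [0,0,9,-2]
  R2 -= -3·R1 → [0,0,3,-1]
  R3 -= 0·R1 → [0,0,9,-2]
  R3 -= 3·R2 → [0,0,0,1]

L=[[1,0,0,0],[-2,1,0,0],[-2,-3,1,0],[-1,0,3,1]] U=[[-1,-1,3,1],[0,-1,-1,0],[0,0,3,-1],[0,0,0,1]]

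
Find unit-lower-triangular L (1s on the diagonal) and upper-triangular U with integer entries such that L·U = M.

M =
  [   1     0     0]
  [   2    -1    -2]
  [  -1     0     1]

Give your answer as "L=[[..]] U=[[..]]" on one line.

L=[[1,0,0],[2,1,0],[-1,0,1]] U=[[1,0,0],[0,-1,-2],[0,0,1]]

  R1 -= 2·R0 → [0,-1,-2]
  R2 -= -1·R0 → [0,0,1]
  R2 -= 0·R1 → [0,0,1]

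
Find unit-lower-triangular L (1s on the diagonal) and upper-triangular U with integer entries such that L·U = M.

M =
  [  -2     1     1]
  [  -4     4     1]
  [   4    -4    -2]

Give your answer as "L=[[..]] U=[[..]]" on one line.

L=[[1,0,0],[2,1,0],[-2,-1,1]] U=[[-2,1,1],[0,2,-1],[0,0,-1]]

  row1 -= 2·row0 → [0,2,-1]
  row2 -= -2·row0 → [0,-2,0]
  row2 -= -1·row1 → [0,0,-1]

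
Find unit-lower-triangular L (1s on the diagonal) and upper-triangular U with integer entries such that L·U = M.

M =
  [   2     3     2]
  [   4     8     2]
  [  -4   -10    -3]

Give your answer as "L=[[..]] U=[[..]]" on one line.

L=[[1,0,0],[2,1,0],[-2,-2,1]] U=[[2,3,2],[0,2,-2],[0,0,-3]]

  row1 -= 2·row0 → [0,2,-2]
  row2 -= -2·row0 → [0,-4,1]
  row2 -= -2·row1 → [0,0,-3]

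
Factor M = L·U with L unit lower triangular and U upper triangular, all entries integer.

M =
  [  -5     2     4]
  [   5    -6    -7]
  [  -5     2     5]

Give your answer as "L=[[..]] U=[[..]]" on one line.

  row1 -= -1·row0 → [0,-4,-3]
  row2 -= 1·row0 → [0,0,1]
  row2 -= 0·row1 → [0,0,1]

L=[[1,0,0],[-1,1,0],[1,0,1]] U=[[-5,2,4],[0,-4,-3],[0,0,1]]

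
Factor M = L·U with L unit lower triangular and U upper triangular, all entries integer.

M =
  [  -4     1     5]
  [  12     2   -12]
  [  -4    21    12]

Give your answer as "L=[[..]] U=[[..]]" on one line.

  R1 -= -3·R0 → [0,5,3]
  R2 -= 1·R0 → [0,20,7]
  R2 -= 4·R1 → [0,0,-5]

L=[[1,0,0],[-3,1,0],[1,4,1]] U=[[-4,1,5],[0,5,3],[0,0,-5]]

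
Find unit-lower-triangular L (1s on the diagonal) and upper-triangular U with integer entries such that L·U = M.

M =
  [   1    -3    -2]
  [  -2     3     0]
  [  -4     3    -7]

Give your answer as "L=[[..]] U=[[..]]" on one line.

  R1 -= -2·R0 → [0,-3,-4]
  R2 -= -4·R0 → [0,-9,-15]
  R2 -= 3·R1 → [0,0,-3]

L=[[1,0,0],[-2,1,0],[-4,3,1]] U=[[1,-3,-2],[0,-3,-4],[0,0,-3]]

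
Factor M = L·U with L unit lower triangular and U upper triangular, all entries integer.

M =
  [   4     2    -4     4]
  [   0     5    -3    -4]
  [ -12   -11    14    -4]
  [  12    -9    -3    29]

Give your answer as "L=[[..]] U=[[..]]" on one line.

  r1 -= 0·r0 → [0,5,-3,-4]
  r2 -= -3·r0 → [0,-5,2,8]
  r3 -= 3·r0 → [0,-15,9,17]
  r2 -= -1·r1 → [0,0,-1,4]
  r3 -= -3·r1 → [0,0,0,5]
  r3 -= 0·r2 → [0,0,0,5]

L=[[1,0,0,0],[0,1,0,0],[-3,-1,1,0],[3,-3,0,1]] U=[[4,2,-4,4],[0,5,-3,-4],[0,0,-1,4],[0,0,0,5]]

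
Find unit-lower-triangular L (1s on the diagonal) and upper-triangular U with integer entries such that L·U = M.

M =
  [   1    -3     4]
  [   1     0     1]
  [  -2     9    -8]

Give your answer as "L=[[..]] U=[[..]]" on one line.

  r1 -= 1·r0 → [0,3,-3]
  r2 -= -2·r0 → [0,3,0]
  r2 -= 1·r1 → [0,0,3]

L=[[1,0,0],[1,1,0],[-2,1,1]] U=[[1,-3,4],[0,3,-3],[0,0,3]]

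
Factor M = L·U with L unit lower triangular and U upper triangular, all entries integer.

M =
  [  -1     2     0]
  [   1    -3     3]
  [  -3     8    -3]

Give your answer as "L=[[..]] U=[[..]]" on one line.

L=[[1,0,0],[-1,1,0],[3,-2,1]] U=[[-1,2,0],[0,-1,3],[0,0,3]]

  row1 -= -1·row0 → [0,-1,3]
  row2 -= 3·row0 → [0,2,-3]
  row2 -= -2·row1 → [0,0,3]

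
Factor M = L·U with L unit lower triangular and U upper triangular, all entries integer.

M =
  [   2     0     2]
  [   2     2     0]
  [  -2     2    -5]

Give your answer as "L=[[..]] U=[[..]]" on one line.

  R1 -= 1·R0 → [0,2,-2]
  R2 -= -1·R0 → [0,2,-3]
  R2 -= 1·R1 → [0,0,-1]

L=[[1,0,0],[1,1,0],[-1,1,1]] U=[[2,0,2],[0,2,-2],[0,0,-1]]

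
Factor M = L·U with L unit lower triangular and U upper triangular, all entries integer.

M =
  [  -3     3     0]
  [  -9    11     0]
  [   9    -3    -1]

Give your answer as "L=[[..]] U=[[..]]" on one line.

L=[[1,0,0],[3,1,0],[-3,3,1]] U=[[-3,3,0],[0,2,0],[0,0,-1]]

  row1 -= 3·row0 → [0,2,0]
  row2 -= -3·row0 → [0,6,-1]
  row2 -= 3·row1 → [0,0,-1]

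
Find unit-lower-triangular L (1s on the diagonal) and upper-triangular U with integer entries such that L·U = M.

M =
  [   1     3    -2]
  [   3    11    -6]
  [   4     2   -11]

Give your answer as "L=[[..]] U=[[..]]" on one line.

L=[[1,0,0],[3,1,0],[4,-5,1]] U=[[1,3,-2],[0,2,0],[0,0,-3]]

  r1 -= 3·r0 → [0,2,0]
  r2 -= 4·r0 → [0,-10,-3]
  r2 -= -5·r1 → [0,0,-3]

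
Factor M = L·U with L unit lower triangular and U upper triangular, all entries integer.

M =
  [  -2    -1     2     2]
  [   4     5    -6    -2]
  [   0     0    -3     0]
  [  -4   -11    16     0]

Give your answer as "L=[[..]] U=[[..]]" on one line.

  row1 -= -2·row0 → [0,3,-2,2]
  row2 -= 0·row0 → [0,0,-3,0]
  row3 -= 2·row0 → [0,-9,12,-4]
  row2 -= 0·row1 → [0,0,-3,0]
  row3 -= -3·row1 → [0,0,6,2]
  row3 -= -2·row2 → [0,0,0,2]

L=[[1,0,0,0],[-2,1,0,0],[0,0,1,0],[2,-3,-2,1]] U=[[-2,-1,2,2],[0,3,-2,2],[0,0,-3,0],[0,0,0,2]]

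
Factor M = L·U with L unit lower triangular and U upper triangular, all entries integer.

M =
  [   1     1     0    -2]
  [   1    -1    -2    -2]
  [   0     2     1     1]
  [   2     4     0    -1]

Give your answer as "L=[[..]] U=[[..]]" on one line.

  r1 -= 1·r0 → [0,-2,-2,0]
  r2 -= 0·r0 → [0,2,1,1]
  r3 -= 2·r0 → [0,2,0,3]
  r2 -= -1·r1 → [0,0,-1,1]
  r3 -= -1·r1 → [0,0,-2,3]
  r3 -= 2·r2 → [0,0,0,1]

L=[[1,0,0,0],[1,1,0,0],[0,-1,1,0],[2,-1,2,1]] U=[[1,1,0,-2],[0,-2,-2,0],[0,0,-1,1],[0,0,0,1]]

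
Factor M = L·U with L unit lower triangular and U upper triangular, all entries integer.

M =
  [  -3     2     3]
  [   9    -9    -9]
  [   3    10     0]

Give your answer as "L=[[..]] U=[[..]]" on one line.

  row1 -= -3·row0 → [0,-3,0]
  row2 -= -1·row0 → [0,12,3]
  row2 -= -4·row1 → [0,0,3]

L=[[1,0,0],[-3,1,0],[-1,-4,1]] U=[[-3,2,3],[0,-3,0],[0,0,3]]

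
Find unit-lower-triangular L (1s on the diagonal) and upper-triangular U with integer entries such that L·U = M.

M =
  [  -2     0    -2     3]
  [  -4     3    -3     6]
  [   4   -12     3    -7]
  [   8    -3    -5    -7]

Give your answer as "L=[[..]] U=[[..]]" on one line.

L=[[1,0,0,0],[2,1,0,0],[-2,-4,1,0],[-4,-1,-4,1]] U=[[-2,0,-2,3],[0,3,1,0],[0,0,3,-1],[0,0,0,1]]

  R1 -= 2·R0 → [0,3,1,0]
  R2 -= -2·R0 → [0,-12,-1,-1]
  R3 -= -4·R0 → [0,-3,-13,5]
  R2 -= -4·R1 → [0,0,3,-1]
  R3 -= -1·R1 → [0,0,-12,5]
  R3 -= -4·R2 → [0,0,0,1]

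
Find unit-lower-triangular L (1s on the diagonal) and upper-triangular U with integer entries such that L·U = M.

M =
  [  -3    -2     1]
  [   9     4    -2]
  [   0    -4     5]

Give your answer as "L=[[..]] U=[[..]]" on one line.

  r1 -= -3·r0 → [0,-2,1]
  r2 -= 0·r0 → [0,-4,5]
  r2 -= 2·r1 → [0,0,3]

L=[[1,0,0],[-3,1,0],[0,2,1]] U=[[-3,-2,1],[0,-2,1],[0,0,3]]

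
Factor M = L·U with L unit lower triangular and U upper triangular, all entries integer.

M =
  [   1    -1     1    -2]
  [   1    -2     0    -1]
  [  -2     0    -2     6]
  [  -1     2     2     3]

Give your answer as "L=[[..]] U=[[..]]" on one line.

L=[[1,0,0,0],[1,1,0,0],[-2,2,1,0],[-1,-1,1,1]] U=[[1,-1,1,-2],[0,-1,-1,1],[0,0,2,0],[0,0,0,2]]

  row1 -= 1·row0 → [0,-1,-1,1]
  row2 -= -2·row0 → [0,-2,0,2]
  row3 -= -1·row0 → [0,1,3,1]
  row2 -= 2·row1 → [0,0,2,0]
  row3 -= -1·row1 → [0,0,2,2]
  row3 -= 1·row2 → [0,0,0,2]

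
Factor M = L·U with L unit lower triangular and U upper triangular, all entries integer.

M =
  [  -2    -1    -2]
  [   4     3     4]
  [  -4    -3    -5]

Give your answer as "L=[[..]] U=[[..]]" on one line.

  r1 -= -2·r0 → [0,1,0]
  r2 -= 2·r0 → [0,-1,-1]
  r2 -= -1·r1 → [0,0,-1]

L=[[1,0,0],[-2,1,0],[2,-1,1]] U=[[-2,-1,-2],[0,1,0],[0,0,-1]]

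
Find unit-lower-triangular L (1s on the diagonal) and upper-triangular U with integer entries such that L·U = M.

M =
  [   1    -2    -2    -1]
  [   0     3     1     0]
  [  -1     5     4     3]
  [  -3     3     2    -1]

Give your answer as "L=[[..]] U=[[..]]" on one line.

L=[[1,0,0,0],[0,1,0,0],[-1,1,1,0],[-3,-1,-3,1]] U=[[1,-2,-2,-1],[0,3,1,0],[0,0,1,2],[0,0,0,2]]

  row1 -= 0·row0 → [0,3,1,0]
  row2 -= -1·row0 → [0,3,2,2]
  row3 -= -3·row0 → [0,-3,-4,-4]
  row2 -= 1·row1 → [0,0,1,2]
  row3 -= -1·row1 → [0,0,-3,-4]
  row3 -= -3·row2 → [0,0,0,2]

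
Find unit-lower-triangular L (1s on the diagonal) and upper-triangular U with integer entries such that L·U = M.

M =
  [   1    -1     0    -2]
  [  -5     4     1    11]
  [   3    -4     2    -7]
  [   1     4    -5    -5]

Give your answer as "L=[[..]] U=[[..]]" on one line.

L=[[1,0,0,0],[-5,1,0,0],[3,1,1,0],[1,-5,0,1]] U=[[1,-1,0,-2],[0,-1,1,1],[0,0,1,-2],[0,0,0,2]]

  row1 -= -5·row0 → [0,-1,1,1]
  row2 -= 3·row0 → [0,-1,2,-1]
  row3 -= 1·row0 → [0,5,-5,-3]
  row2 -= 1·row1 → [0,0,1,-2]
  row3 -= -5·row1 → [0,0,0,2]
  row3 -= 0·row2 → [0,0,0,2]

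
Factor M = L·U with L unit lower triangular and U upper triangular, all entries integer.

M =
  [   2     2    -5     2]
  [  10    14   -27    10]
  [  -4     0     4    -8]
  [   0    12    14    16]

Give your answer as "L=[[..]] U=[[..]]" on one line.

  r1 -= 5·r0 → [0,4,-2,0]
  r2 -= -2·r0 → [0,4,-6,-4]
  r3 -= 0·r0 → [0,12,14,16]
  r2 -= 1·r1 → [0,0,-4,-4]
  r3 -= 3·r1 → [0,0,20,16]
  r3 -= -5·r2 → [0,0,0,-4]

L=[[1,0,0,0],[5,1,0,0],[-2,1,1,0],[0,3,-5,1]] U=[[2,2,-5,2],[0,4,-2,0],[0,0,-4,-4],[0,0,0,-4]]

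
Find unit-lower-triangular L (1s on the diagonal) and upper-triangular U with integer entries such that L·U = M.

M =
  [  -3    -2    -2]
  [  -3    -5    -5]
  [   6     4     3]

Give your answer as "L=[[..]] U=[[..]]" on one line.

  R1 -= 1·R0 → [0,-3,-3]
  R2 -= -2·R0 → [0,0,-1]
  R2 -= 0·R1 → [0,0,-1]

L=[[1,0,0],[1,1,0],[-2,0,1]] U=[[-3,-2,-2],[0,-3,-3],[0,0,-1]]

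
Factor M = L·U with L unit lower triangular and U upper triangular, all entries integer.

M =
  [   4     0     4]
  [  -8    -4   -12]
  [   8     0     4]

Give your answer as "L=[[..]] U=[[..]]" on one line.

L=[[1,0,0],[-2,1,0],[2,0,1]] U=[[4,0,4],[0,-4,-4],[0,0,-4]]

  row1 -= -2·row0 → [0,-4,-4]
  row2 -= 2·row0 → [0,0,-4]
  row2 -= 0·row1 → [0,0,-4]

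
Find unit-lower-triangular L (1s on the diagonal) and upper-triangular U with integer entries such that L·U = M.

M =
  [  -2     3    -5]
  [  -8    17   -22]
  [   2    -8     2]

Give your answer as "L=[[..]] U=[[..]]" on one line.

  R1 -= 4·R0 → [0,5,-2]
  R2 -= -1·R0 → [0,-5,-3]
  R2 -= -1·R1 → [0,0,-5]

L=[[1,0,0],[4,1,0],[-1,-1,1]] U=[[-2,3,-5],[0,5,-2],[0,0,-5]]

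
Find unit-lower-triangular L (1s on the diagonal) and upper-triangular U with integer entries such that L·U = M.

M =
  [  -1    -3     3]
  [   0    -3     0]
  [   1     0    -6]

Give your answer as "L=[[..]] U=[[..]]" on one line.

  r1 -= 0·r0 → [0,-3,0]
  r2 -= -1·r0 → [0,-3,-3]
  r2 -= 1·r1 → [0,0,-3]

L=[[1,0,0],[0,1,0],[-1,1,1]] U=[[-1,-3,3],[0,-3,0],[0,0,-3]]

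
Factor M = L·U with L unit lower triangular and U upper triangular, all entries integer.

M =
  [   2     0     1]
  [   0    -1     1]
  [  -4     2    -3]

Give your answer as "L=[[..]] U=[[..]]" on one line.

  R1 -= 0·R0 → [0,-1,1]
  R2 -= -2·R0 → [0,2,-1]
  R2 -= -2·R1 → [0,0,1]

L=[[1,0,0],[0,1,0],[-2,-2,1]] U=[[2,0,1],[0,-1,1],[0,0,1]]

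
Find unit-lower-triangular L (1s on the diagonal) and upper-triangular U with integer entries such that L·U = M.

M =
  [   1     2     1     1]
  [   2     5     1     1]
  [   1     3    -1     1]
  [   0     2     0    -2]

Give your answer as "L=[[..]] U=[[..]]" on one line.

L=[[1,0,0,0],[2,1,0,0],[1,1,1,0],[0,2,-2,1]] U=[[1,2,1,1],[0,1,-1,-1],[0,0,-1,1],[0,0,0,2]]

  row1 -= 2·row0 → [0,1,-1,-1]
  row2 -= 1·row0 → [0,1,-2,0]
  row3 -= 0·row0 → [0,2,0,-2]
  row2 -= 1·row1 → [0,0,-1,1]
  row3 -= 2·row1 → [0,0,2,0]
  row3 -= -2·row2 → [0,0,0,2]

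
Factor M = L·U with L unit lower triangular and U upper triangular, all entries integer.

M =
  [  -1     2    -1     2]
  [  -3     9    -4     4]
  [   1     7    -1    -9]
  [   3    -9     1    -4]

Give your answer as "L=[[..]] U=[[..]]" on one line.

  row1 -= 3·row0 → [0,3,-1,-2]
  row2 -= -1·row0 → [0,9,-2,-7]
  row3 -= -3·row0 → [0,-3,-2,2]
  row2 -= 3·row1 → [0,0,1,-1]
  row3 -= -1·row1 → [0,0,-3,0]
  row3 -= -3·row2 → [0,0,0,-3]

L=[[1,0,0,0],[3,1,0,0],[-1,3,1,0],[-3,-1,-3,1]] U=[[-1,2,-1,2],[0,3,-1,-2],[0,0,1,-1],[0,0,0,-3]]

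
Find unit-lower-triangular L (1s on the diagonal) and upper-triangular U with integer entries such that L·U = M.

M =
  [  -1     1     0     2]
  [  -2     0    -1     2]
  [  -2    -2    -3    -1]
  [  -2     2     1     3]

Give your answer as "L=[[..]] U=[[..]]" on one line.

  r1 -= 2·r0 → [0,-2,-1,-2]
  r2 -= 2·r0 → [0,-4,-3,-5]
  r3 -= 2·r0 → [0,0,1,-1]
  r2 -= 2·r1 → [0,0,-1,-1]
  r3 -= 0·r1 → [0,0,1,-1]
  r3 -= -1·r2 → [0,0,0,-2]

L=[[1,0,0,0],[2,1,0,0],[2,2,1,0],[2,0,-1,1]] U=[[-1,1,0,2],[0,-2,-1,-2],[0,0,-1,-1],[0,0,0,-2]]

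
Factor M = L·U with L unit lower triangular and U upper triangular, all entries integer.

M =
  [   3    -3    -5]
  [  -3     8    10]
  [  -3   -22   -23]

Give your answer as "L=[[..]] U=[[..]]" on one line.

  R1 -= -1·R0 → [0,5,5]
  R2 -= -1·R0 → [0,-25,-28]
  R2 -= -5·R1 → [0,0,-3]

L=[[1,0,0],[-1,1,0],[-1,-5,1]] U=[[3,-3,-5],[0,5,5],[0,0,-3]]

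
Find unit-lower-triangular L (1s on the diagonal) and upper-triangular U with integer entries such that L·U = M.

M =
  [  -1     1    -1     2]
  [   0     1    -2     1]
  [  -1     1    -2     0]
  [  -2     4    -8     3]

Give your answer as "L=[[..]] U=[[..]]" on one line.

L=[[1,0,0,0],[0,1,0,0],[1,0,1,0],[2,2,2,1]] U=[[-1,1,-1,2],[0,1,-2,1],[0,0,-1,-2],[0,0,0,1]]

  r1 -= 0·r0 → [0,1,-2,1]
  r2 -= 1·r0 → [0,0,-1,-2]
  r3 -= 2·r0 → [0,2,-6,-1]
  r2 -= 0·r1 → [0,0,-1,-2]
  r3 -= 2·r1 → [0,0,-2,-3]
  r3 -= 2·r2 → [0,0,0,1]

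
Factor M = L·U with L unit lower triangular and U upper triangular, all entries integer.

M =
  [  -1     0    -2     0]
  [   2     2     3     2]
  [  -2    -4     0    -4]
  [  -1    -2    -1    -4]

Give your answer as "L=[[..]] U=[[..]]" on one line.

  row1 -= -2·row0 → [0,2,-1,2]
  row2 -= 2·row0 → [0,-4,4,-4]
  row3 -= 1·row0 → [0,-2,1,-4]
  row2 -= -2·row1 → [0,0,2,0]
  row3 -= -1·row1 → [0,0,0,-2]
  row3 -= 0·row2 → [0,0,0,-2]

L=[[1,0,0,0],[-2,1,0,0],[2,-2,1,0],[1,-1,0,1]] U=[[-1,0,-2,0],[0,2,-1,2],[0,0,2,0],[0,0,0,-2]]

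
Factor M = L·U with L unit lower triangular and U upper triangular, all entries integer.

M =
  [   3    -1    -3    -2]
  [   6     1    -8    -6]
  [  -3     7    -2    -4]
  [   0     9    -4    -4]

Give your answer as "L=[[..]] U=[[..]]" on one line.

L=[[1,0,0,0],[2,1,0,0],[-1,2,1,0],[0,3,-2,1]] U=[[3,-1,-3,-2],[0,3,-2,-2],[0,0,-1,-2],[0,0,0,-2]]

  r1 -= 2·r0 → [0,3,-2,-2]
  r2 -= -1·r0 → [0,6,-5,-6]
  r3 -= 0·r0 → [0,9,-4,-4]
  r2 -= 2·r1 → [0,0,-1,-2]
  r3 -= 3·r1 → [0,0,2,2]
  r3 -= -2·r2 → [0,0,0,-2]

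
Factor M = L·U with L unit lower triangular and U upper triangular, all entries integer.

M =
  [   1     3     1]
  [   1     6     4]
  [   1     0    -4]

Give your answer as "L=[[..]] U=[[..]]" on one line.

  R1 -= 1·R0 → [0,3,3]
  R2 -= 1·R0 → [0,-3,-5]
  R2 -= -1·R1 → [0,0,-2]

L=[[1,0,0],[1,1,0],[1,-1,1]] U=[[1,3,1],[0,3,3],[0,0,-2]]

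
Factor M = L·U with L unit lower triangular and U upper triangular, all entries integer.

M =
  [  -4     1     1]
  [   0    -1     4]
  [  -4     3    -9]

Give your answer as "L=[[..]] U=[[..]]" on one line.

L=[[1,0,0],[0,1,0],[1,-2,1]] U=[[-4,1,1],[0,-1,4],[0,0,-2]]

  row1 -= 0·row0 → [0,-1,4]
  row2 -= 1·row0 → [0,2,-10]
  row2 -= -2·row1 → [0,0,-2]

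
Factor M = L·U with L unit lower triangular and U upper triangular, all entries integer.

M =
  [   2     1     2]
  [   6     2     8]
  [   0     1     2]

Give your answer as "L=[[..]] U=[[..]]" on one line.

L=[[1,0,0],[3,1,0],[0,-1,1]] U=[[2,1,2],[0,-1,2],[0,0,4]]

  R1 -= 3·R0 → [0,-1,2]
  R2 -= 0·R0 → [0,1,2]
  R2 -= -1·R1 → [0,0,4]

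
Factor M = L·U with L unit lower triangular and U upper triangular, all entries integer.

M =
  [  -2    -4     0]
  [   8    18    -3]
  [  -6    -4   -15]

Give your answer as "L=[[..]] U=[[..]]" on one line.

  R1 -= -4·R0 → [0,2,-3]
  R2 -= 3·R0 → [0,8,-15]
  R2 -= 4·R1 → [0,0,-3]

L=[[1,0,0],[-4,1,0],[3,4,1]] U=[[-2,-4,0],[0,2,-3],[0,0,-3]]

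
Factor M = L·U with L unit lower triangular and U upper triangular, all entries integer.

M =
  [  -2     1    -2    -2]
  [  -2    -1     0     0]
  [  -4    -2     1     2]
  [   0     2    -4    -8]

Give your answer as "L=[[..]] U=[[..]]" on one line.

  R1 -= 1·R0 → [0,-2,2,2]
  R2 -= 2·R0 → [0,-4,5,6]
  R3 -= 0·R0 → [0,2,-4,-8]
  R2 -= 2·R1 → [0,0,1,2]
  R3 -= -1·R1 → [0,0,-2,-6]
  R3 -= -2·R2 → [0,0,0,-2]

L=[[1,0,0,0],[1,1,0,0],[2,2,1,0],[0,-1,-2,1]] U=[[-2,1,-2,-2],[0,-2,2,2],[0,0,1,2],[0,0,0,-2]]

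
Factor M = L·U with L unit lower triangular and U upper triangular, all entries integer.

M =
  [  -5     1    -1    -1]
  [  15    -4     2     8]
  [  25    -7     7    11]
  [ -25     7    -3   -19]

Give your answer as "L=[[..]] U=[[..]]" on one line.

  r1 -= -3·r0 → [0,-1,-1,5]
  r2 -= -5·r0 → [0,-2,2,6]
  r3 -= 5·r0 → [0,2,2,-14]
  r2 -= 2·r1 → [0,0,4,-4]
  r3 -= -2·r1 → [0,0,0,-4]
  r3 -= 0·r2 → [0,0,0,-4]

L=[[1,0,0,0],[-3,1,0,0],[-5,2,1,0],[5,-2,0,1]] U=[[-5,1,-1,-1],[0,-1,-1,5],[0,0,4,-4],[0,0,0,-4]]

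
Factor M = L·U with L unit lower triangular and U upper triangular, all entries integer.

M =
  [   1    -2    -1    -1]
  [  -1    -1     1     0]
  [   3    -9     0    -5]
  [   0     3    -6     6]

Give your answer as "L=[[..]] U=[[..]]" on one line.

L=[[1,0,0,0],[-1,1,0,0],[3,1,1,0],[0,-1,-2,1]] U=[[1,-2,-1,-1],[0,-3,0,-1],[0,0,3,-1],[0,0,0,3]]

  row1 -= -1·row0 → [0,-3,0,-1]
  row2 -= 3·row0 → [0,-3,3,-2]
  row3 -= 0·row0 → [0,3,-6,6]
  row2 -= 1·row1 → [0,0,3,-1]
  row3 -= -1·row1 → [0,0,-6,5]
  row3 -= -2·row2 → [0,0,0,3]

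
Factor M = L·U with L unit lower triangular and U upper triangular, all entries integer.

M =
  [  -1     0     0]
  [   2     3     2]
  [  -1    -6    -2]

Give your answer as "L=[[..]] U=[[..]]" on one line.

L=[[1,0,0],[-2,1,0],[1,-2,1]] U=[[-1,0,0],[0,3,2],[0,0,2]]

  R1 -= -2·R0 → [0,3,2]
  R2 -= 1·R0 → [0,-6,-2]
  R2 -= -2·R1 → [0,0,2]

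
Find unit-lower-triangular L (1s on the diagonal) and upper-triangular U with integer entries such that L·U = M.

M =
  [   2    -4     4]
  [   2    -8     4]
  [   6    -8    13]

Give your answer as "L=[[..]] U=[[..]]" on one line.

L=[[1,0,0],[1,1,0],[3,-1,1]] U=[[2,-4,4],[0,-4,0],[0,0,1]]

  row1 -= 1·row0 → [0,-4,0]
  row2 -= 3·row0 → [0,4,1]
  row2 -= -1·row1 → [0,0,1]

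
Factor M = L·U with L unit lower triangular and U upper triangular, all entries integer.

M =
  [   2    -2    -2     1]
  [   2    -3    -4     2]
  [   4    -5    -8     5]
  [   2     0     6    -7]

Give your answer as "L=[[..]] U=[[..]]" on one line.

L=[[1,0,0,0],[1,1,0,0],[2,1,1,0],[1,-2,-2,1]] U=[[2,-2,-2,1],[0,-1,-2,1],[0,0,-2,2],[0,0,0,-2]]

  r1 -= 1·r0 → [0,-1,-2,1]
  r2 -= 2·r0 → [0,-1,-4,3]
  r3 -= 1·r0 → [0,2,8,-8]
  r2 -= 1·r1 → [0,0,-2,2]
  r3 -= -2·r1 → [0,0,4,-6]
  r3 -= -2·r2 → [0,0,0,-2]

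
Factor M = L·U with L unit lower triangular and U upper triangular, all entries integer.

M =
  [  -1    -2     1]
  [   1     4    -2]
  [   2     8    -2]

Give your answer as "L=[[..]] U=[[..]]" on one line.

L=[[1,0,0],[-1,1,0],[-2,2,1]] U=[[-1,-2,1],[0,2,-1],[0,0,2]]

  r1 -= -1·r0 → [0,2,-1]
  r2 -= -2·r0 → [0,4,0]
  r2 -= 2·r1 → [0,0,2]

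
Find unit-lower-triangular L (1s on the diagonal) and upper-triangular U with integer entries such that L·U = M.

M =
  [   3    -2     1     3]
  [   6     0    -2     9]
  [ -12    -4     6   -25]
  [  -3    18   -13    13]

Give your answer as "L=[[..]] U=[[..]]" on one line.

L=[[1,0,0,0],[2,1,0,0],[-4,-3,1,0],[-1,4,-2,1]] U=[[3,-2,1,3],[0,4,-4,3],[0,0,-2,-4],[0,0,0,-4]]

  R1 -= 2·R0 → [0,4,-4,3]
  R2 -= -4·R0 → [0,-12,10,-13]
  R3 -= -1·R0 → [0,16,-12,16]
  R2 -= -3·R1 → [0,0,-2,-4]
  R3 -= 4·R1 → [0,0,4,4]
  R3 -= -2·R2 → [0,0,0,-4]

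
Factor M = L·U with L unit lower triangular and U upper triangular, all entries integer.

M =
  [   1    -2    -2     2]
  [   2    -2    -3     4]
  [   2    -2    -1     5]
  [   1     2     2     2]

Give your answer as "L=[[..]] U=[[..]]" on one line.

L=[[1,0,0,0],[2,1,0,0],[2,1,1,0],[1,2,1,1]] U=[[1,-2,-2,2],[0,2,1,0],[0,0,2,1],[0,0,0,-1]]

  r1 -= 2·r0 → [0,2,1,0]
  r2 -= 2·r0 → [0,2,3,1]
  r3 -= 1·r0 → [0,4,4,0]
  r2 -= 1·r1 → [0,0,2,1]
  r3 -= 2·r1 → [0,0,2,0]
  r3 -= 1·r2 → [0,0,0,-1]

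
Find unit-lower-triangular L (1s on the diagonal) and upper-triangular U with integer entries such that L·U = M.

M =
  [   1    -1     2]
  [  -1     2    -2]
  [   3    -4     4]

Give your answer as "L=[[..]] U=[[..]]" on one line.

  r1 -= -1·r0 → [0,1,0]
  r2 -= 3·r0 → [0,-1,-2]
  r2 -= -1·r1 → [0,0,-2]

L=[[1,0,0],[-1,1,0],[3,-1,1]] U=[[1,-1,2],[0,1,0],[0,0,-2]]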